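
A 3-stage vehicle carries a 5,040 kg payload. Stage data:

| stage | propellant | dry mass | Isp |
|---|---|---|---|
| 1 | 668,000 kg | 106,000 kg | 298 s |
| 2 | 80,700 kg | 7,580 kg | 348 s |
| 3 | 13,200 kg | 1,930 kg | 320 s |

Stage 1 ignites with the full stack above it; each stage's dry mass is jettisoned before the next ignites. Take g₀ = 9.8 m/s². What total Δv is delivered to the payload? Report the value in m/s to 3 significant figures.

Ignition mass of stage 1 = 668,000+106,000 + 80,700+7,580 + 13,200+1,930 + 5,040 = 882,450 kg.
Stage 1: m₀ = 882,450 kg, m_f = 882,450 − 668,000 = 214,450 kg; Δv = 298×9.8×ln(4.115) = 2920.4×1.4146 ≈ 4131 m/s.
Stage 2: m₀ = 108,450 kg, m_f = 108,450 − 80,700 = 27,750 kg; Δv = 348×9.8×ln(3.908) = 3410.4×1.3631 ≈ 4649 m/s.
Stage 3: m₀ = 20,170 kg, m_f = 20,170 − 13,200 = 6,970 kg; Δv = 320×9.8×ln(2.894) = 3136.0×1.0626 ≈ 3332 m/s.
Total Δv = 4131 + 4649 + 3332 = 12112 m/s.

Δv ≈ 12100 m/s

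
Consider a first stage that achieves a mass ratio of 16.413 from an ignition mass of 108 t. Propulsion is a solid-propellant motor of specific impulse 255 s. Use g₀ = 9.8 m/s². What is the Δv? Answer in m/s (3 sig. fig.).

v_e = Isp · g₀ = 255 × 9.8 = 2499.0 m/s.
Using Δv = v_e ln(m₀/m_f): Δv = v_e · ln(16.413) = 2499.0 × 2.7981 ≈ 6992.4 m/s.

Δv ≈ 6990 m/s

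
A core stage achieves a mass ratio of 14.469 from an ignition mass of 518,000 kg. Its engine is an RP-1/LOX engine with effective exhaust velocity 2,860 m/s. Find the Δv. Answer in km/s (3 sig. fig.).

Δv ≈ 7.64 km/s

From the ideal rocket equation, Δv = v_e · ln(14.469) = 2860.0 × 2.6720 ≈ 7641.9 m/s.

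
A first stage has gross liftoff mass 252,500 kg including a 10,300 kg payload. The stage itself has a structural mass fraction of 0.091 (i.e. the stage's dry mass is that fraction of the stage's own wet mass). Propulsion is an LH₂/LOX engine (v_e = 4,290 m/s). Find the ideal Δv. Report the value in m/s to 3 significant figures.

Stage wet mass = m₀ − payload = 252,500 − 10,300 = 242,200 kg.
Stage dry mass = ε × stage wet mass = 0.091 × 242,200 = 22,040.2 kg.
Burnout mass m_f = stage dry + payload = 22,040.2 + 10,300 = 32,340.2 kg.
From the ideal rocket equation, Δv = v_e · ln(252,500/32,340.2) = 4290.0 × ln(7.808) = 4290.0 × 2.0551 ≈ 8816 m/s.

Δv ≈ 8820 m/s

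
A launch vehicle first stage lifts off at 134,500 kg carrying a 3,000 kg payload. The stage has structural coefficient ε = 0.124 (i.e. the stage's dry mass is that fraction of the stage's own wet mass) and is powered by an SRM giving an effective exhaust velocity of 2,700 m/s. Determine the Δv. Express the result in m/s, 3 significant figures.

Stage wet mass = m₀ − payload = 134,500 − 3,000 = 131,500 kg.
Stage dry mass = ε × stage wet mass = 0.124 × 131,500 = 16,306 kg.
Burnout mass m_f = stage dry + payload = 16,306 + 3,000 = 19,306 kg.
From the ideal rocket equation, Δv = v_e · ln(134,500/19,306) = 2700.0 × ln(6.967) = 2700.0 × 1.9411 ≈ 5241 m/s.

Δv ≈ 5240 m/s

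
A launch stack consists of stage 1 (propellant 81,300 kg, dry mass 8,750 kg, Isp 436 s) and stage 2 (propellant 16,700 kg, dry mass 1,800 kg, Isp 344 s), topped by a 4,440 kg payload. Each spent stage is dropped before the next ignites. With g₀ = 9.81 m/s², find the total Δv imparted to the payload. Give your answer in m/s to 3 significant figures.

Δv ≈ 9830 m/s

Ignition mass of stage 1 = 81,300+8,750 + 16,700+1,800 + 4,440 = 112,990 kg.
Stage 1: m₀ = 112,990 kg, m_f = 112,990 − 81,300 = 31,690 kg; Δv = 436×9.81×ln(3.565) = 4277.2×1.2713 ≈ 5438 m/s.
Stage 2: m₀ = 22,940 kg, m_f = 22,940 − 16,700 = 6,240 kg; Δv = 344×9.81×ln(3.676) = 3374.6×1.3019 ≈ 4393 m/s.
Total Δv = 5438 + 4393 = 9831 m/s.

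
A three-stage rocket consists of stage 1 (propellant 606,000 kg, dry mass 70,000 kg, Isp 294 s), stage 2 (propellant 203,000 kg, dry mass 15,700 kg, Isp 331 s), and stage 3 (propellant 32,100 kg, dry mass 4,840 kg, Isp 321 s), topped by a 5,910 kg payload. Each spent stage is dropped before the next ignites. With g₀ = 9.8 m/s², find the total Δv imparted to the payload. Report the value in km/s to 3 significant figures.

Δv ≈ 12.2 km/s

Ignition mass of stage 1 = 606,000+70,000 + 203,000+15,700 + 32,100+4,840 + 5,910 = 937,550 kg.
Stage 1: m₀ = 937,550 kg, m_f = 937,550 − 606,000 = 331,550 kg; Δv = 294×9.8×ln(2.828) = 2881.2×1.0395 ≈ 2995 m/s.
Stage 2: m₀ = 261,550 kg, m_f = 261,550 − 203,000 = 58,550 kg; Δv = 331×9.8×ln(4.467) = 3243.8×1.4967 ≈ 4855 m/s.
Stage 3: m₀ = 42,850 kg, m_f = 42,850 − 32,100 = 10,750 kg; Δv = 321×9.8×ln(3.986) = 3145.8×1.3828 ≈ 4350 m/s.
Total Δv = 2995 + 4855 + 4350 = 12200 m/s.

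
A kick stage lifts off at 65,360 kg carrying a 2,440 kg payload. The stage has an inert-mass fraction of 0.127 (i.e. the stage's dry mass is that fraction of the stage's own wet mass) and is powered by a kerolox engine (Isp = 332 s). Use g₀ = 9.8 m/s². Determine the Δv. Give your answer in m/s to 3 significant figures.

Δv ≈ 5970 m/s

Stage wet mass = m₀ − payload = 65,360 − 2,440 = 62,920 kg.
Stage dry mass = ε × stage wet mass = 0.127 × 62,920 = 7,990.84 kg.
Burnout mass m_f = stage dry + payload = 7,990.84 + 2,440 = 10,430.84 kg.
v_e = Isp · g₀ = 332 × 9.8 = 3253.6 m/s.
Rocket equation: Δv = v_e · ln(65,360/10,430.84) = 3253.6 × ln(6.266) = 3253.6 × 1.8351 ≈ 5971 m/s.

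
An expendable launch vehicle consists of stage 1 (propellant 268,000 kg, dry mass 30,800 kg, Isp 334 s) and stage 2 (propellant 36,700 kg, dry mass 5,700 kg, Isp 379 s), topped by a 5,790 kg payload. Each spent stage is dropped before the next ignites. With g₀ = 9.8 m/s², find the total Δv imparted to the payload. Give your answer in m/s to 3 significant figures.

Ignition mass of stage 1 = 268,000+30,800 + 36,700+5,700 + 5,790 = 346,990 kg.
Stage 1: m₀ = 346,990 kg, m_f = 346,990 − 268,000 = 78,990 kg; Δv = 334×9.8×ln(4.393) = 3273.2×1.4800 ≈ 4844 m/s.
Stage 2: m₀ = 48,190 kg, m_f = 48,190 − 36,700 = 11,490 kg; Δv = 379×9.8×ln(4.194) = 3714.2×1.4337 ≈ 5325 m/s.
Total Δv = 4844 + 5325 = 10169 m/s.

Δv ≈ 10200 m/s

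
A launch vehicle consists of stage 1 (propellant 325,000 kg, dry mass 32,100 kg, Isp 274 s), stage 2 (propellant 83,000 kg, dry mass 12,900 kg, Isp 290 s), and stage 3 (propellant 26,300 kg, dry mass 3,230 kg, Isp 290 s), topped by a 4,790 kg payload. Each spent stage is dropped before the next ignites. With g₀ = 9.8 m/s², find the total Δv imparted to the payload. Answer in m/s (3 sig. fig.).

Ignition mass of stage 1 = 325,000+32,100 + 83,000+12,900 + 26,300+3,230 + 4,790 = 487,320 kg.
Stage 1: m₀ = 487,320 kg, m_f = 487,320 − 325,000 = 162,320 kg; Δv = 274×9.8×ln(3.002) = 2685.2×1.0994 ≈ 2952 m/s.
Stage 2: m₀ = 130,220 kg, m_f = 130,220 − 83,000 = 47,220 kg; Δv = 290×9.8×ln(2.758) = 2842.0×1.0144 ≈ 2883 m/s.
Stage 3: m₀ = 34,320 kg, m_f = 34,320 − 26,300 = 8,020 kg; Δv = 290×9.8×ln(4.279) = 2842.0×1.4538 ≈ 4132 m/s.
Total Δv = 2952 + 2883 + 4132 = 9967 m/s.

Δv ≈ 9970 m/s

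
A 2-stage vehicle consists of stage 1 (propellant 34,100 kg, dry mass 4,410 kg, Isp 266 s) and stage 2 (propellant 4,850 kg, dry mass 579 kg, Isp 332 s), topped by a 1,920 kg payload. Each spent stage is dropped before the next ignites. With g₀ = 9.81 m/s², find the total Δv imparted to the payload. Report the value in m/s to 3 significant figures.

Δv ≈ 7060 m/s

Ignition mass of stage 1 = 34,100+4,410 + 4,850+579 + 1,920 = 45,859 kg.
Stage 1: m₀ = 45,859 kg, m_f = 45,859 − 34,100 = 11,759 kg; Δv = 266×9.81×ln(3.9) = 2609.5×1.3610 ≈ 3551 m/s.
Stage 2: m₀ = 7,349 kg, m_f = 7,349 − 4,850 = 2,499 kg; Δv = 332×9.81×ln(2.941) = 3256.9×1.0787 ≈ 3513 m/s.
Total Δv = 3551 + 3513 = 7064 m/s.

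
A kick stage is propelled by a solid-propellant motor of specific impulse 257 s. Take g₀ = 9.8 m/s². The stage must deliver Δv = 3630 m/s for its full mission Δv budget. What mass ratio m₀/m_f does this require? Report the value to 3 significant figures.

mass ratio ≈ 4.23

v_e = Isp · g₀ = 257 × 9.8 = 2518.6 m/s.
m₀/m_f = exp(Δv / v_e) = exp(3630 / 2518.6) = exp(1.4413) = 4.2261.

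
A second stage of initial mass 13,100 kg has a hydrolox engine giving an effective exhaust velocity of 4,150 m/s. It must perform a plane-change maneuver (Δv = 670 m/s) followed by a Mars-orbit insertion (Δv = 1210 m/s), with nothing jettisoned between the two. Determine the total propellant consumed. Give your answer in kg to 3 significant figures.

After the first burn: m = 13100 × exp(−670/4150.0) = 13100 × 0.85091 = 11,146.9 kg.
After the second burn: m = 11,146.9 × exp(−1210/4150.0) = 11,146.9 × 0.74709 = 8,327.74 kg.
Total propellant = m₀ − m_final = 13100 − 8,327.74 = 4,772.26 kg.

total propellant consumed ≈ 4770 kg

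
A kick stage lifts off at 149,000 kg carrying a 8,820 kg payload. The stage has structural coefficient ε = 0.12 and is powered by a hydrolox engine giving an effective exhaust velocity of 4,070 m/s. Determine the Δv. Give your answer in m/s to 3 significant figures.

Stage wet mass = m₀ − payload = 149,000 − 8,820 = 140,180 kg.
Stage dry mass = ε × stage wet mass = 0.12 × 140,180 = 16,821.6 kg.
Burnout mass m_f = stage dry + payload = 16,821.6 + 8,820 = 25,641.6 kg.
Rocket equation: Δv = v_e · ln(149,000/25,641.6) = 4070.0 × ln(5.811) = 4070.0 × 1.7597 ≈ 7162 m/s.

Δv ≈ 7160 m/s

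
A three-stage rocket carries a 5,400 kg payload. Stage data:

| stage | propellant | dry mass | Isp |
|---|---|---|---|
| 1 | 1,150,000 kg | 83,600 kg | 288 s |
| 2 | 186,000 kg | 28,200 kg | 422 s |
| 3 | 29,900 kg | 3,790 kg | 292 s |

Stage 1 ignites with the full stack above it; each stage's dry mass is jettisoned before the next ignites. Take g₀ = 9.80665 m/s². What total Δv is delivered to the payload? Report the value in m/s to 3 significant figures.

Ignition mass of stage 1 = 1,150,000+83,600 + 186,000+28,200 + 29,900+3,790 + 5,400 = 1,486,890 kg.
Stage 1: m₀ = 1,486,890 kg, m_f = 1,486,890 − 1,150,000 = 336,890 kg; Δv = 288×9.80665×ln(4.414) = 2824.3×1.4847 ≈ 4193 m/s.
Stage 2: m₀ = 253,290 kg, m_f = 253,290 − 186,000 = 67,290 kg; Δv = 422×9.80665×ln(3.764) = 4138.4×1.3255 ≈ 5486 m/s.
Stage 3: m₀ = 39,090 kg, m_f = 39,090 − 29,900 = 9,190 kg; Δv = 292×9.80665×ln(4.254) = 2863.5×1.4478 ≈ 4146 m/s.
Total Δv = 4193 + 5486 + 4146 = 13825 m/s.

Δv ≈ 13800 m/s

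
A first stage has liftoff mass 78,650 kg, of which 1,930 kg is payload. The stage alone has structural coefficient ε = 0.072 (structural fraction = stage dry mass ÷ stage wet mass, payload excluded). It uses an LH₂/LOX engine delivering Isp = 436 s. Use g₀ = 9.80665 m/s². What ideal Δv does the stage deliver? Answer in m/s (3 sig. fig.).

Δv ≈ 10100 m/s

Stage wet mass = m₀ − payload = 78,650 − 1,930 = 76,720 kg.
Stage dry mass = ε × stage wet mass = 0.072 × 76,720 = 5,523.84 kg.
Burnout mass m_f = stage dry + payload = 5,523.84 + 1,930 = 7,453.84 kg.
v_e = Isp · g₀ = 436 × 9.80665 = 4275.7 m/s.
Δv = v_e · ln(78,650/7,453.84) = 4275.7 × ln(10.55) = 4275.7 × 2.3563 ≈ 10075 m/s.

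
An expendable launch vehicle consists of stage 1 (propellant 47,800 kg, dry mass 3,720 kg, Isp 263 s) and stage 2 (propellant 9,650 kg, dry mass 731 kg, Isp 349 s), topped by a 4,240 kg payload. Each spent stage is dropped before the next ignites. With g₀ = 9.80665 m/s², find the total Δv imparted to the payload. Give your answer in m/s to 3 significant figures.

Δv ≈ 7000 m/s

Ignition mass of stage 1 = 47,800+3,720 + 9,650+731 + 4,240 = 66,141 kg.
Stage 1: m₀ = 66,141 kg, m_f = 66,141 − 47,800 = 18,341 kg; Δv = 263×9.80665×ln(3.606) = 2579.1×1.2826 ≈ 3308 m/s.
Stage 2: m₀ = 14,621 kg, m_f = 14,621 − 9,650 = 4,971 kg; Δv = 349×9.80665×ln(2.941) = 3422.5×1.0788 ≈ 3692 m/s.
Total Δv = 3308 + 3692 = 7000 m/s.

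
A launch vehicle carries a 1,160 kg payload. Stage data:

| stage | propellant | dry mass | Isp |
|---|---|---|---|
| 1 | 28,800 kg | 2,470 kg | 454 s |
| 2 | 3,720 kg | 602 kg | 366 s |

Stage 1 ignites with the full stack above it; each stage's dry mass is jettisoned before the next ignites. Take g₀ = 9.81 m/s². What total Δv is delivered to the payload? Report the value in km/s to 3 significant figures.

Δv ≈ 10.9 km/s

Ignition mass of stage 1 = 28,800+2,470 + 3,720+602 + 1,160 = 36,752 kg.
Stage 1: m₀ = 36,752 kg, m_f = 36,752 − 28,800 = 7,952 kg; Δv = 454×9.81×ln(4.622) = 4453.7×1.5308 ≈ 6818 m/s.
Stage 2: m₀ = 5,482 kg, m_f = 5,482 − 3,720 = 1,762 kg; Δv = 366×9.81×ln(3.111) = 3590.5×1.1350 ≈ 4075 m/s.
Total Δv = 6818 + 4075 = 10893 m/s.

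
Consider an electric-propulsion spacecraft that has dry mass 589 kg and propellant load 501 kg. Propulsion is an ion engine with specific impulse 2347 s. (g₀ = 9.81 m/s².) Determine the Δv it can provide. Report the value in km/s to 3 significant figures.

Δv ≈ 14.2 km/s

v_e = Isp · g₀ = 2347 × 9.81 = 23024.1 m/s.
m₀ = m_dry + m_prop = 589 + 501 = 1,090 kg.
From the ideal rocket equation, Δv = v_e · ln(m₀/m_f) = 23024.1 × ln(1.851) = 23024.1 × 0.6155 ≈ 14171.5 m/s.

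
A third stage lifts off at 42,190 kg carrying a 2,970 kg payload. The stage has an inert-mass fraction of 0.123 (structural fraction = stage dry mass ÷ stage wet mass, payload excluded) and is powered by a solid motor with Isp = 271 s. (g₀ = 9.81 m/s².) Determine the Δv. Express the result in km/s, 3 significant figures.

Stage wet mass = m₀ − payload = 42,190 − 2,970 = 39,220 kg.
Stage dry mass = ε × stage wet mass = 0.123 × 39,220 = 4,824.06 kg.
Burnout mass m_f = stage dry + payload = 4,824.06 + 2,970 = 7,794.06 kg.
v_e = Isp · g₀ = 271 × 9.81 = 2658.5 m/s.
Δv = v_e · ln(42,190/7,794.06) = 2658.5 × ln(5.413) = 2658.5 × 1.6888 ≈ 4490 m/s.

Δv ≈ 4.49 km/s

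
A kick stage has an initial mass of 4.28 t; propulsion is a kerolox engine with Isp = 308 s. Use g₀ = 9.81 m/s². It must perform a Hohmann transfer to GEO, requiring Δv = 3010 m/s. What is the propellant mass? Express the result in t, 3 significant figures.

propellant mass ≈ 2.70 t

v_e = Isp · g₀ = 308 × 9.81 = 3021.5 m/s.
By the Tsiolkovsky rocket equation, m₀/m_f = exp(Δv / v_e) = exp(3010 / 3021.5) = exp(0.9962) = 2.7080.
m_f = 4.28 / 2.7080 = 1.5805 t, so propellant = m₀ − m_f = 4.28 − 1.5805 = 2.6995 t.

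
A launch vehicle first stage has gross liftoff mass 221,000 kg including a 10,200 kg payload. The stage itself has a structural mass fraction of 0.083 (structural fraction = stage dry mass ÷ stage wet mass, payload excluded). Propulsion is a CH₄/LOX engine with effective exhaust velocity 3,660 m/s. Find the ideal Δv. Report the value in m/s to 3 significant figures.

Stage wet mass = m₀ − payload = 221,000 − 10,200 = 210,800 kg.
Stage dry mass = ε × stage wet mass = 0.083 × 210,800 = 17,496.4 kg.
Burnout mass m_f = stage dry + payload = 17,496.4 + 10,200 = 27,696.4 kg.
Δv = v_e · ln(221,000/27,696.4) = 3660.0 × ln(7.979) = 3660.0 × 2.0769 ≈ 7601 m/s.

Δv ≈ 7600 m/s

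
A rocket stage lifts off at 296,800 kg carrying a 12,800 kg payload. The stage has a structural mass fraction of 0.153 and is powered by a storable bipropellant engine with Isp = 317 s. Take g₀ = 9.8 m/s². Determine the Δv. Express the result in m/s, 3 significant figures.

Stage wet mass = m₀ − payload = 296,800 − 12,800 = 284,000 kg.
Stage dry mass = ε × stage wet mass = 0.153 × 284,000 = 43,452 kg.
Burnout mass m_f = stage dry + payload = 43,452 + 12,800 = 56,252 kg.
v_e = Isp · g₀ = 317 × 9.8 = 3106.6 m/s.
Using Δv = v_e ln(m₀/m_f): Δv = v_e · ln(296,800/56,252) = 3106.6 × ln(5.276) = 3106.6 × 1.6632 ≈ 5167 m/s.

Δv ≈ 5170 m/s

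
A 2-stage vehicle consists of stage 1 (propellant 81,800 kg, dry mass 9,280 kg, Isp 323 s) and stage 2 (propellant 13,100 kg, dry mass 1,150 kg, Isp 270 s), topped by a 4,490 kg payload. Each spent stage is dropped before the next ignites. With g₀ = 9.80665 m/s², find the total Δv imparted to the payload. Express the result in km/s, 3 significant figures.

Δv ≈ 7.51 km/s

Ignition mass of stage 1 = 81,800+9,280 + 13,100+1,150 + 4,490 = 109,820 kg.
Stage 1: m₀ = 109,820 kg, m_f = 109,820 − 81,800 = 28,020 kg; Δv = 323×9.80665×ln(3.919) = 3167.5×1.3659 ≈ 4327 m/s.
Stage 2: m₀ = 18,740 kg, m_f = 18,740 − 13,100 = 5,640 kg; Δv = 270×9.80665×ln(3.323) = 2647.8×1.2008 ≈ 3179 m/s.
Total Δv = 4327 + 3179 = 7506 m/s.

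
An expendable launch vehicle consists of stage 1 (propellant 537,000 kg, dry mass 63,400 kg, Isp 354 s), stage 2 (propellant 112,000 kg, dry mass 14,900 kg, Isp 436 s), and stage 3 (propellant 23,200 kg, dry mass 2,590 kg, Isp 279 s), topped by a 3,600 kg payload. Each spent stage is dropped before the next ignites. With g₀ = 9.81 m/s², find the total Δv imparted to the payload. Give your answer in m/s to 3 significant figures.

Δv ≈ 14000 m/s

Ignition mass of stage 1 = 537,000+63,400 + 112,000+14,900 + 23,200+2,590 + 3,600 = 756,690 kg.
Stage 1: m₀ = 756,690 kg, m_f = 756,690 − 537,000 = 219,690 kg; Δv = 354×9.81×ln(3.444) = 3472.7×1.2367 ≈ 4295 m/s.
Stage 2: m₀ = 156,290 kg, m_f = 156,290 − 112,000 = 44,290 kg; Δv = 436×9.81×ln(3.529) = 4277.2×1.2610 ≈ 5393 m/s.
Stage 3: m₀ = 29,390 kg, m_f = 29,390 − 23,200 = 6,190 kg; Δv = 279×9.81×ln(4.748) = 2737.0×1.5577 ≈ 4263 m/s.
Total Δv = 4295 + 5393 + 4263 = 13951 m/s.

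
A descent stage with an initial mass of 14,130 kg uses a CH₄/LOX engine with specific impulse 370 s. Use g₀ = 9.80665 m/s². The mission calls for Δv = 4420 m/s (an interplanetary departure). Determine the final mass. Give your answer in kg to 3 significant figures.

v_e = Isp · g₀ = 370 × 9.80665 = 3628.5 m/s.
Rocket equation: m₀/m_f = exp(Δv / v_e) = exp(4420 / 3628.5) = exp(1.2181) = 3.3809.
m_f = m₀ / 3.3809 = 14,130 / 3.3809 = 4,179.36 kg.

final mass ≈ 4180 kg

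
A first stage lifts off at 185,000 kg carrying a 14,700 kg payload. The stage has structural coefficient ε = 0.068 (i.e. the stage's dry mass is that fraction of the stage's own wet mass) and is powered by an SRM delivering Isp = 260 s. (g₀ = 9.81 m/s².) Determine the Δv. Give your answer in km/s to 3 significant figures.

Stage wet mass = m₀ − payload = 185,000 − 14,700 = 170,300 kg.
Stage dry mass = ε × stage wet mass = 0.068 × 170,300 = 11,580.4 kg.
Burnout mass m_f = stage dry + payload = 11,580.4 + 14,700 = 26,280.4 kg.
v_e = Isp · g₀ = 260 × 9.81 = 2550.6 m/s.
Using Δv = v_e ln(m₀/m_f): Δv = v_e · ln(185,000/26,280.4) = 2550.6 × ln(7.039) = 2550.6 × 1.9515 ≈ 4978 m/s.

Δv ≈ 4.98 km/s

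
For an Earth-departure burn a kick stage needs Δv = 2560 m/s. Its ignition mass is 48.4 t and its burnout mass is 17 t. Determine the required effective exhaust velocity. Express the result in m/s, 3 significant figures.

v_e ≈ 2450 m/s

ln(m₀/m_f) = ln(48400/17000) = ln(2.847) = 1.0463.
Using Δv = v_e ln(m₀/m_f): v_e = Δv / ln(m₀/m_f) = 2560 / 1.0463 = 2446.7 m/s.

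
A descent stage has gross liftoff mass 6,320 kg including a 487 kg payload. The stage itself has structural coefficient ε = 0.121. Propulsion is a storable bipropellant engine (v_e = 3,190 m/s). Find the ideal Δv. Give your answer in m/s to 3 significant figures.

Stage wet mass = m₀ − payload = 6,320 − 487 = 5,833 kg.
Stage dry mass = ε × stage wet mass = 0.121 × 5,833 = 705.793 kg.
Burnout mass m_f = stage dry + payload = 705.793 + 487 = 1,192.793 kg.
Using Δv = v_e ln(m₀/m_f): Δv = v_e · ln(6,320/1,192.793) = 3190.0 × ln(5.298) = 3190.0 × 1.6674 ≈ 5319 m/s.

Δv ≈ 5320 m/s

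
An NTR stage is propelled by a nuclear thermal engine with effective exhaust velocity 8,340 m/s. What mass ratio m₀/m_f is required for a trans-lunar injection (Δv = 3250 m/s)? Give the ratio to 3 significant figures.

mass ratio ≈ 1.48

Rocket equation: m₀/m_f = exp(Δv / v_e) = exp(3250 / 8340.0) = exp(0.3897) = 1.4765.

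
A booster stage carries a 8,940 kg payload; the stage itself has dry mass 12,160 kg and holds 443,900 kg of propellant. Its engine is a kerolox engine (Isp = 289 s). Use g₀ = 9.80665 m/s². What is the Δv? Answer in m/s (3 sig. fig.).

Δv ≈ 8770 m/s

v_e = Isp · g₀ = 289 × 9.80665 = 2834.1 m/s.
m₀ = payload + dry + propellant = 8,940 + 12,160 + 443,900 = 465,000 kg.
m_f = payload + dry = 8,940 + 12,160 = 21,100 kg.
Using Δv = v_e ln(m₀/m_f): Δv = v_e · ln(m₀/m_f) = 2834.1 × ln(22.04) = 2834.1 × 3.0928 ≈ 8765.3 m/s.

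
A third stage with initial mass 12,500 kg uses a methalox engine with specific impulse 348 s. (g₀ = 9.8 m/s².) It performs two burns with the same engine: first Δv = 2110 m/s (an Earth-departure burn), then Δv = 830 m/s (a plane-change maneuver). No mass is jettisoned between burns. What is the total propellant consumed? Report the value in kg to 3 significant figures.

total propellant consumed ≈ 7220 kg

v_e = Isp · g₀ = 348 × 9.8 = 3410.4 m/s.
After the first burn: m = 12500 × exp(−2110/3410.4) = 12500 × 0.53865 = 6,733.13 kg.
After the second burn: m = 6,733.13 × exp(−830/3410.4) = 6,733.13 × 0.78398 = 5,278.64 kg.
Total propellant = m₀ − m_final = 12500 − 5,278.64 = 7,221.36 kg.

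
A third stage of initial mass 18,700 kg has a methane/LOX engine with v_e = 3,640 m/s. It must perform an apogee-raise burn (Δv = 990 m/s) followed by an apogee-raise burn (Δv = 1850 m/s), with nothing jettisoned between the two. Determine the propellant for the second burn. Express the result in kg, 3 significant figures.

After the first burn: m = 18700 × exp(−990/3640.0) = 18700 × 0.76187 = 14,247 kg.
After the second burn: m = 14,247 × exp(−1850/3640.0) = 14,247 × 0.60155 = 8,570.28 kg.
Second-burn propellant = 14,247 − 8,570.28 = 5,676.72 kg.

propellant for the second burn ≈ 5680 kg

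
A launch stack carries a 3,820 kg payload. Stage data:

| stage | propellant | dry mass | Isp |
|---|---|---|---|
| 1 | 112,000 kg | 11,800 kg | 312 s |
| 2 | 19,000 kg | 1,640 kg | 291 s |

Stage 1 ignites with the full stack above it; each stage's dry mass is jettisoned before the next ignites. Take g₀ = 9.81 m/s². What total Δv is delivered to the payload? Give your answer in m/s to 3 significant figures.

Δv ≈ 8590 m/s

Ignition mass of stage 1 = 112,000+11,800 + 19,000+1,640 + 3,820 = 148,260 kg.
Stage 1: m₀ = 148,260 kg, m_f = 148,260 − 112,000 = 36,260 kg; Δv = 312×9.81×ln(4.089) = 3060.7×1.4083 ≈ 4310 m/s.
Stage 2: m₀ = 24,460 kg, m_f = 24,460 − 19,000 = 5,460 kg; Δv = 291×9.81×ln(4.48) = 2854.7×1.4996 ≈ 4281 m/s.
Total Δv = 4310 + 4281 = 8591 m/s.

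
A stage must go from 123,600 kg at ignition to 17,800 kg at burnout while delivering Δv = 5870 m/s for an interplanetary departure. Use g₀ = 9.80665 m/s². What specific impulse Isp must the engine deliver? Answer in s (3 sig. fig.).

ln(m₀/m_f) = ln(123600/17800) = ln(6.944) = 1.9379.
From the ideal rocket equation, v_e = Δv / ln(m₀/m_f) = 5870 / 1.9379 = 3029.1 m/s.
Isp = v_e / g₀ = 3029.1 / 9.80665 = 308.9 s.

Isp ≈ 309 s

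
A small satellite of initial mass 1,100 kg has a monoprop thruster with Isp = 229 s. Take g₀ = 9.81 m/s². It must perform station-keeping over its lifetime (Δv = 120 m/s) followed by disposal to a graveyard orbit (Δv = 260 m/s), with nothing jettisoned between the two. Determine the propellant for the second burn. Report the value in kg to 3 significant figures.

propellant for the second burn ≈ 114 kg

v_e = Isp · g₀ = 229 × 9.81 = 2246.5 m/s.
After the first burn: m = 1100 × exp(−120/2246.5) = 1100 × 0.94798 = 1,042.78 kg.
After the second burn: m = 1,042.78 × exp(−260/2246.5) = 1,042.78 × 0.89071 = 928.815 kg.
Second-burn propellant = 1,042.78 − 928.815 = 113.965 kg.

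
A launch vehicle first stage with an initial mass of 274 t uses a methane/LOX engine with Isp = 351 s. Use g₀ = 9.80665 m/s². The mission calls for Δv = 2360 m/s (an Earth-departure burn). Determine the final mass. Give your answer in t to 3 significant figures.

v_e = Isp · g₀ = 351 × 9.80665 = 3442.1 m/s.
Using Δv = v_e ln(m₀/m_f): m₀/m_f = exp(Δv / v_e) = exp(2360 / 3442.1) = exp(0.6856) = 1.9850.
m_f = m₀ / 1.9850 = 274 / 1.9850 = 138.035 t.

final mass ≈ 138 t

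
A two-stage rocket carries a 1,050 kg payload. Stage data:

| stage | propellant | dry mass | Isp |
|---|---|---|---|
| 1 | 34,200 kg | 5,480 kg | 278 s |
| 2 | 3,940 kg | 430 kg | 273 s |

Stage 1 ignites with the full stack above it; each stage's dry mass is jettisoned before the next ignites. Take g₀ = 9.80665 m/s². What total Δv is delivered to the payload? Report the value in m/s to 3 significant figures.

Ignition mass of stage 1 = 34,200+5,480 + 3,940+430 + 1,050 = 45,100 kg.
Stage 1: m₀ = 45,100 kg, m_f = 45,100 − 34,200 = 10,900 kg; Δv = 278×9.80665×ln(4.138) = 2726.2×1.4201 ≈ 3872 m/s.
Stage 2: m₀ = 5,420 kg, m_f = 5,420 − 3,940 = 1,480 kg; Δv = 273×9.80665×ln(3.662) = 2677.2×1.2981 ≈ 3475 m/s.
Total Δv = 3872 + 3475 = 7347 m/s.

Δv ≈ 7350 m/s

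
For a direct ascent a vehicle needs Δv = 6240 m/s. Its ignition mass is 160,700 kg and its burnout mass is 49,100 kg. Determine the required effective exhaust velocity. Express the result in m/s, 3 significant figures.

v_e ≈ 5260 m/s

ln(m₀/m_f) = ln(160700/49100) = ln(3.273) = 1.1857.
By the Tsiolkovsky rocket equation, v_e = Δv / ln(m₀/m_f) = 6240 / 1.1857 = 5262.8 m/s.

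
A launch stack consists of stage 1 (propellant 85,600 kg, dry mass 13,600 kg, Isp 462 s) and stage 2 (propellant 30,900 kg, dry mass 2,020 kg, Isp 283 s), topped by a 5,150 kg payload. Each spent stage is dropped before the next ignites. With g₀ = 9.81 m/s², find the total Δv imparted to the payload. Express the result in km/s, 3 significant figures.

Δv ≈ 9.06 km/s

Ignition mass of stage 1 = 85,600+13,600 + 30,900+2,020 + 5,150 = 137,270 kg.
Stage 1: m₀ = 137,270 kg, m_f = 137,270 − 85,600 = 51,670 kg; Δv = 462×9.81×ln(2.657) = 4532.2×0.9771 ≈ 4428 m/s.
Stage 2: m₀ = 38,070 kg, m_f = 38,070 − 30,900 = 7,170 kg; Δv = 283×9.81×ln(5.31) = 2776.2×1.6695 ≈ 4635 m/s.
Total Δv = 4428 + 4635 = 9063 m/s.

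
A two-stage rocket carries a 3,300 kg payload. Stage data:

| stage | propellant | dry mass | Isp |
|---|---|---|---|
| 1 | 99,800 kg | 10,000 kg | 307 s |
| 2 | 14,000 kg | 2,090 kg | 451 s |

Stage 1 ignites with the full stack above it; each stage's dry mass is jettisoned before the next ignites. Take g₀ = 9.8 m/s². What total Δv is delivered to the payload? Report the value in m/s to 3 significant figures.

Ignition mass of stage 1 = 99,800+10,000 + 14,000+2,090 + 3,300 = 129,190 kg.
Stage 1: m₀ = 129,190 kg, m_f = 129,190 − 99,800 = 29,390 kg; Δv = 307×9.8×ln(4.396) = 3008.6×1.4806 ≈ 4455 m/s.
Stage 2: m₀ = 19,390 kg, m_f = 19,390 − 14,000 = 5,390 kg; Δv = 451×9.8×ln(3.597) = 4419.8×1.2802 ≈ 5658 m/s.
Total Δv = 4455 + 5658 = 10113 m/s.

Δv ≈ 10100 m/s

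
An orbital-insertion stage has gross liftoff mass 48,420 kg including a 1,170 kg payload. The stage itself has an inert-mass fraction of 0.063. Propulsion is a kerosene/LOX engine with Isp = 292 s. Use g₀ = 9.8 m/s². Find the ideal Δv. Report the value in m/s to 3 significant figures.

Δv ≈ 7030 m/s

Stage wet mass = m₀ − payload = 48,420 − 1,170 = 47,250 kg.
Stage dry mass = ε × stage wet mass = 0.063 × 47,250 = 2,976.75 kg.
Burnout mass m_f = stage dry + payload = 2,976.75 + 1,170 = 4,146.75 kg.
v_e = Isp · g₀ = 292 × 9.8 = 2861.6 m/s.
Using Δv = v_e ln(m₀/m_f): Δv = v_e · ln(48,420/4,146.75) = 2861.6 × ln(11.68) = 2861.6 × 2.4576 ≈ 7033 m/s.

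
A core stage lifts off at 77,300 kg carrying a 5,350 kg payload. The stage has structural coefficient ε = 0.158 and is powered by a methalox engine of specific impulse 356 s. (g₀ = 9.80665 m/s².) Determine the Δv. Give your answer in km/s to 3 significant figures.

Stage wet mass = m₀ − payload = 77,300 − 5,350 = 71,950 kg.
Stage dry mass = ε × stage wet mass = 0.158 × 71,950 = 11,368.1 kg.
Burnout mass m_f = stage dry + payload = 11,368.1 + 5,350 = 16,718.1 kg.
v_e = Isp · g₀ = 356 × 9.80665 = 3491.2 m/s.
Using Δv = v_e ln(m₀/m_f): Δv = v_e · ln(77,300/16,718.1) = 3491.2 × ln(4.624) = 3491.2 × 1.5312 ≈ 5346 m/s.

Δv ≈ 5.35 km/s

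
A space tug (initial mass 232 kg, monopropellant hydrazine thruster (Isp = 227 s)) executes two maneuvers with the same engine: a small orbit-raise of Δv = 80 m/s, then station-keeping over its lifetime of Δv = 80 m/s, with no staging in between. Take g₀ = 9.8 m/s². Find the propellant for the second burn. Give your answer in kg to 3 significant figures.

propellant for the second burn ≈ 7.91 kg

v_e = Isp · g₀ = 227 × 9.8 = 2224.6 m/s.
After the first burn: m = 232 × exp(−80/2224.6) = 232 × 0.96468 = 223.806 kg.
After the second burn: m = 223.806 × exp(−80/2224.6) = 223.806 × 0.96468 = 215.901 kg.
Second-burn propellant = 223.806 − 215.901 = 7.905 kg.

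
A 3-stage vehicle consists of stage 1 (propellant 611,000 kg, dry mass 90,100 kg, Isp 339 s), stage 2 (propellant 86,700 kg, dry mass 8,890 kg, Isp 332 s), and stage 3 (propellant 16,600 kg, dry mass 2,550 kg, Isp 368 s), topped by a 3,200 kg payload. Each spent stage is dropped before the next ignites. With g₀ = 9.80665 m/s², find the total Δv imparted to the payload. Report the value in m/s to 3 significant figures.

Δv ≈ 13800 m/s

Ignition mass of stage 1 = 611,000+90,100 + 86,700+8,890 + 16,600+2,550 + 3,200 = 819,040 kg.
Stage 1: m₀ = 819,040 kg, m_f = 819,040 − 611,000 = 208,040 kg; Δv = 339×9.80665×ln(3.937) = 3324.5×1.3704 ≈ 4556 m/s.
Stage 2: m₀ = 117,940 kg, m_f = 117,940 − 86,700 = 31,240 kg; Δv = 332×9.80665×ln(3.775) = 3255.8×1.3285 ≈ 4325 m/s.
Stage 3: m₀ = 22,350 kg, m_f = 22,350 − 16,600 = 5,750 kg; Δv = 368×9.80665×ln(3.887) = 3608.8×1.3576 ≈ 4899 m/s.
Total Δv = 4556 + 4325 + 4899 = 13780 m/s.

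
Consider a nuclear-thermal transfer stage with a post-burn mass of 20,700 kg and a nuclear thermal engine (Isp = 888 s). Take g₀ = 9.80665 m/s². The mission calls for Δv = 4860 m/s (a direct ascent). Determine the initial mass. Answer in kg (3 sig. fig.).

initial mass ≈ 36200 kg

v_e = Isp · g₀ = 888 × 9.80665 = 8708.3 m/s.
By the Tsiolkovsky rocket equation, m₀/m_f = exp(Δv / v_e) = exp(4860 / 8708.3) = exp(0.5581) = 1.7473.
m₀ = m_f × 1.7473 = 20,700 × 1.7473 = 36,169.1 kg.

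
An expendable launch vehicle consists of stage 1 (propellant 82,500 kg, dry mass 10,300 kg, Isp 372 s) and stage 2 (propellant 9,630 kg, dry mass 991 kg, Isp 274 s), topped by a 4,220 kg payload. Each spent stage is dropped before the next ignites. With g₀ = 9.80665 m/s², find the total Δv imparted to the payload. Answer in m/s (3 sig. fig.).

Ignition mass of stage 1 = 82,500+10,300 + 9,630+991 + 4,220 = 107,641 kg.
Stage 1: m₀ = 107,641 kg, m_f = 107,641 − 82,500 = 25,141 kg; Δv = 372×9.80665×ln(4.281) = 3648.1×1.4543 ≈ 5305 m/s.
Stage 2: m₀ = 14,841 kg, m_f = 14,841 − 9,630 = 5,211 kg; Δv = 274×9.80665×ln(2.848) = 2687.0×1.0466 ≈ 2812 m/s.
Total Δv = 5305 + 2812 = 8117 m/s.

Δv ≈ 8120 m/s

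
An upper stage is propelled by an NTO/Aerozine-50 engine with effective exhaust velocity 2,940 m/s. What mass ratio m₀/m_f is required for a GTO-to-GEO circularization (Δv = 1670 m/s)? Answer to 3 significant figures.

m₀/m_f = exp(Δv / v_e) = exp(1670 / 2940.0) = exp(0.5680) = 1.7648.

mass ratio ≈ 1.76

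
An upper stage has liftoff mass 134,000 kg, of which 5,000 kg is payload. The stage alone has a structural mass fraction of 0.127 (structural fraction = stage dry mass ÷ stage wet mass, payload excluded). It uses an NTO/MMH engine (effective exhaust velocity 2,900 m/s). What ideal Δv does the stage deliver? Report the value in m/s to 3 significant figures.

Stage wet mass = m₀ − payload = 134,000 − 5,000 = 129,000 kg.
Stage dry mass = ε × stage wet mass = 0.127 × 129,000 = 16,383 kg.
Burnout mass m_f = stage dry + payload = 16,383 + 5,000 = 21,383 kg.
Δv = v_e · ln(134,000/21,383) = 2900.0 × ln(6.267) = 2900.0 × 1.8352 ≈ 5322 m/s.

Δv ≈ 5320 m/s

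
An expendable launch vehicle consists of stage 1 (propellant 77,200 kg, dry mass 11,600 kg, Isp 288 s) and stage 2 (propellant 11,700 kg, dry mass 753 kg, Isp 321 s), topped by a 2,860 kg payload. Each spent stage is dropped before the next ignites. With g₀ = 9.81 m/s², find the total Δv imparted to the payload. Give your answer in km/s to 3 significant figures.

Ignition mass of stage 1 = 77,200+11,600 + 11,700+753 + 2,860 = 104,113 kg.
Stage 1: m₀ = 104,113 kg, m_f = 104,113 − 77,200 = 26,913 kg; Δv = 288×9.81×ln(3.869) = 2825.3×1.3529 ≈ 3822 m/s.
Stage 2: m₀ = 15,313 kg, m_f = 15,313 − 11,700 = 3,613 kg; Δv = 321×9.81×ln(4.238) = 3149.0×1.4442 ≈ 4548 m/s.
Total Δv = 3822 + 4548 = 8370 m/s.

Δv ≈ 8.37 km/s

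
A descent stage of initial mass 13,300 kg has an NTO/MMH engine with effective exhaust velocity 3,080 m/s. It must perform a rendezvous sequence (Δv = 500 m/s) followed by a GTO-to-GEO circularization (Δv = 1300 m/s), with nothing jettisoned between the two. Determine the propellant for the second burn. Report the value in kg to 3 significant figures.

propellant for the second burn ≈ 3890 kg

After the first burn: m = 13300 × exp(−500/3080.0) = 13300 × 0.85015 = 11,307 kg.
After the second burn: m = 11,307 × exp(−1300/3080.0) = 11,307 × 0.65568 = 7,413.77 kg.
Second-burn propellant = 11,307 − 7,413.77 = 3,893.23 kg.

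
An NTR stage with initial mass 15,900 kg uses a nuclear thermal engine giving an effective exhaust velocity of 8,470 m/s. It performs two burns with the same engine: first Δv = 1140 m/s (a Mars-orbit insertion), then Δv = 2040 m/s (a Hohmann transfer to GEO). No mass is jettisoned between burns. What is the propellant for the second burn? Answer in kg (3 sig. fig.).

After the first burn: m = 15900 × exp(−1140/8470.0) = 15900 × 0.87407 = 13,897.7 kg.
After the second burn: m = 13,897.7 × exp(−2040/8470.0) = 13,897.7 × 0.78596 = 10,923 kg.
Second-burn propellant = 13,897.7 − 10,923 = 2,974.7 kg.

propellant for the second burn ≈ 2970 kg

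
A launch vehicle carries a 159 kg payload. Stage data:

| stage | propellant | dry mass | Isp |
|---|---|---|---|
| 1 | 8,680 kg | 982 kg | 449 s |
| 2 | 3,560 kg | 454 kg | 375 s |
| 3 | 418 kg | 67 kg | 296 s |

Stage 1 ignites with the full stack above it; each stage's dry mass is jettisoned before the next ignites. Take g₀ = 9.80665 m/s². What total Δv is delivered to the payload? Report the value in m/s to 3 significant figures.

Ignition mass of stage 1 = 8,680+982 + 3,560+454 + 418+67 + 159 = 14,320 kg.
Stage 1: m₀ = 14,320 kg, m_f = 14,320 − 8,680 = 5,640 kg; Δv = 449×9.80665×ln(2.539) = 4403.2×0.9318 ≈ 4103 m/s.
Stage 2: m₀ = 4,658 kg, m_f = 4,658 − 3,560 = 1,098 kg; Δv = 375×9.80665×ln(4.242) = 3677.5×1.4451 ≈ 5314 m/s.
Stage 3: m₀ = 644 kg, m_f = 644 − 418 = 226 kg; Δv = 296×9.80665×ln(2.85) = 2902.8×1.0472 ≈ 3040 m/s.
Total Δv = 4103 + 5314 + 3040 = 12457 m/s.

Δv ≈ 12500 m/s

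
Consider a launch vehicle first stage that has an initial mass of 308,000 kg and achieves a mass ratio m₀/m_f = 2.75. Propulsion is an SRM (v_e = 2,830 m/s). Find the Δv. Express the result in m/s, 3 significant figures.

Δv ≈ 2860 m/s

Δv = v_e · ln(2.75) = 2830.0 × 1.0116 ≈ 2862.8 m/s.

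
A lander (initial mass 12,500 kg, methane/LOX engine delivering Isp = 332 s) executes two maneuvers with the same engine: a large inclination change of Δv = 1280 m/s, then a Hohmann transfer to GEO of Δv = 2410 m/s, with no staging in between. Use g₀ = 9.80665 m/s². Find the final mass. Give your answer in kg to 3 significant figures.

v_e = Isp · g₀ = 332 × 9.80665 = 3255.8 m/s.
After the first burn: m = 12500 × exp(−1280/3255.8) = 12500 × 0.67493 = 8,436.63 kg.
After the second burn: m = 8,436.63 × exp(−2410/3255.8) = 8,436.63 × 0.47701 = 4,024.36 kg.

final mass ≈ 4020 kg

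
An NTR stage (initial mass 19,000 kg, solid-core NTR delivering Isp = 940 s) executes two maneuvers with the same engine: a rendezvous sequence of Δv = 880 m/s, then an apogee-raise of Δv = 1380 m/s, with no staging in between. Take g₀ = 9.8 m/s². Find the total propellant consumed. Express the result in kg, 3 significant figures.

v_e = Isp · g₀ = 940 × 9.8 = 9212.0 m/s.
After the first burn: m = 19000 × exp(−880/9212.0) = 19000 × 0.90889 = 17,268.9 kg.
After the second burn: m = 17,268.9 × exp(−1380/9212.0) = 17,268.9 × 0.86088 = 14,866.5 kg.
Total propellant = m₀ − m_final = 19000 − 14,866.5 = 4,133.5 kg.

total propellant consumed ≈ 4130 kg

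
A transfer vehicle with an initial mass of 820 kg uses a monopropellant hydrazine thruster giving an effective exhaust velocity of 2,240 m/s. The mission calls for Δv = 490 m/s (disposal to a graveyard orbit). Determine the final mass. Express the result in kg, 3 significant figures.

final mass ≈ 659 kg

m₀/m_f = exp(Δv / v_e) = exp(490 / 2240.0) = exp(0.2188) = 1.2445.
m_f = m₀ / 1.2445 = 820 / 1.2445 = 658.899 kg.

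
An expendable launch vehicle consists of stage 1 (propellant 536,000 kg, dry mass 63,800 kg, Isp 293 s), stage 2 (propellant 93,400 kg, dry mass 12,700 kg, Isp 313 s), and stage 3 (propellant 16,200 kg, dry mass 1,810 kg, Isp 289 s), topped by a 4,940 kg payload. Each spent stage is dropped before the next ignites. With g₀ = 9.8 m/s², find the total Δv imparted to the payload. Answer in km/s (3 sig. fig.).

Δv ≈ 11.2 km/s

Ignition mass of stage 1 = 536,000+63,800 + 93,400+12,700 + 16,200+1,810 + 4,940 = 728,850 kg.
Stage 1: m₀ = 728,850 kg, m_f = 728,850 − 536,000 = 192,850 kg; Δv = 293×9.8×ln(3.779) = 2871.4×1.3296 ≈ 3818 m/s.
Stage 2: m₀ = 129,050 kg, m_f = 129,050 − 93,400 = 35,650 kg; Δv = 313×9.8×ln(3.62) = 3067.4×1.2865 ≈ 3946 m/s.
Stage 3: m₀ = 22,950 kg, m_f = 22,950 − 16,200 = 6,750 kg; Δv = 289×9.8×ln(3.4) = 2832.2×1.2238 ≈ 3466 m/s.
Total Δv = 3818 + 3946 + 3466 = 11230 m/s.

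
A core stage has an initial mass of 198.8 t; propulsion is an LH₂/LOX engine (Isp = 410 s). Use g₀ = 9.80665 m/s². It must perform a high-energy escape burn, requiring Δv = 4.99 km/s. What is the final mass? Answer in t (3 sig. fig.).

final mass ≈ 57.5 t

v_e = Isp · g₀ = 410 × 9.80665 = 4020.7 m/s.
m₀/m_f = exp(Δv / v_e) = exp(4990 / 4020.7) = exp(1.2411) = 3.4593.
m_f = m₀ / 3.4593 = 198.8 / 3.4593 = 57.4683 t.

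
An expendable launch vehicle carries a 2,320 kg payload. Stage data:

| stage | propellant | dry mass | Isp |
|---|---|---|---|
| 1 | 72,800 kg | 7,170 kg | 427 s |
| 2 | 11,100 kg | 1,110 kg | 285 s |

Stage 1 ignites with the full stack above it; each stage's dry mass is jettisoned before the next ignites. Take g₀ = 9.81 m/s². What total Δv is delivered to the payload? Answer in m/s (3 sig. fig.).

Δv ≈ 10200 m/s

Ignition mass of stage 1 = 72,800+7,170 + 11,100+1,110 + 2,320 = 94,500 kg.
Stage 1: m₀ = 94,500 kg, m_f = 94,500 − 72,800 = 21,700 kg; Δv = 427×9.81×ln(4.355) = 4188.9×1.4713 ≈ 6163 m/s.
Stage 2: m₀ = 14,530 kg, m_f = 14,530 − 11,100 = 3,430 kg; Δv = 285×9.81×ln(4.236) = 2795.9×1.4437 ≈ 4036 m/s.
Total Δv = 6163 + 4036 = 10199 m/s.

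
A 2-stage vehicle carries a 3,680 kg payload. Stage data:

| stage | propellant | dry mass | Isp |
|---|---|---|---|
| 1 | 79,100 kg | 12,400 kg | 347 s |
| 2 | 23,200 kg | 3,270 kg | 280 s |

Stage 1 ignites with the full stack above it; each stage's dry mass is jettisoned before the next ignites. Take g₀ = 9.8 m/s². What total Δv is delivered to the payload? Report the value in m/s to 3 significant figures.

Δv ≈ 7600 m/s

Ignition mass of stage 1 = 79,100+12,400 + 23,200+3,270 + 3,680 = 121,650 kg.
Stage 1: m₀ = 121,650 kg, m_f = 121,650 − 79,100 = 42,550 kg; Δv = 347×9.8×ln(2.859) = 3400.6×1.0505 ≈ 3572 m/s.
Stage 2: m₀ = 30,150 kg, m_f = 30,150 − 23,200 = 6,950 kg; Δv = 280×9.8×ln(4.338) = 2744.0×1.4674 ≈ 4027 m/s.
Total Δv = 3572 + 4027 = 7599 m/s.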